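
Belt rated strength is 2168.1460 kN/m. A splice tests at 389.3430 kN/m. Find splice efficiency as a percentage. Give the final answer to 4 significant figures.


Eff = 389.3430 / 2168.1460 * 100
Eff = 17.96 %


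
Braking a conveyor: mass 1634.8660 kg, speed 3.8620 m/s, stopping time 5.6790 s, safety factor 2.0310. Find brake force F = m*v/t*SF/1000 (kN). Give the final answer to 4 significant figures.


F = 1634.8660 * 3.8620 / 5.6790 * 2.0310 / 1000
F = 2.258 kN


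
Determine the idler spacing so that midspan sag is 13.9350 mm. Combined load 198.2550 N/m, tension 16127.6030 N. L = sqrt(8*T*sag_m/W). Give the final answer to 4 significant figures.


sag = 13.9350/1000 = 0.013935 m
L = sqrt(8 * 16127.6030 * 0.013935 / 198.2550)
L = 3.011 m


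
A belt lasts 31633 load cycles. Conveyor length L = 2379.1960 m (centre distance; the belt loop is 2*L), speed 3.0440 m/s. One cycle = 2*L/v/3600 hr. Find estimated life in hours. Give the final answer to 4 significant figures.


cycle_time = 2 * 2379.1960 / 3.0440 / 3600 = 0.434223 hr
life = 31633 * 0.434223 = 13740 hours


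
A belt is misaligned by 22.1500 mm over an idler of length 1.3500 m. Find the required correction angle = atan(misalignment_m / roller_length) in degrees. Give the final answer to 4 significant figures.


misalign_m = 22.1500 / 1000 = 0.022150 m
angle = atan(0.022150 / 1.3500)
angle = 0.9400 deg


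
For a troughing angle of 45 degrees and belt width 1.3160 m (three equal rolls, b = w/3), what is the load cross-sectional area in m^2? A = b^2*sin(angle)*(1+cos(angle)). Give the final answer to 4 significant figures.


b = 1.3160/3 = 0.438667 m
A = 0.438667^2 * sin(45 deg) * (1 + cos(45 deg))
A = 0.2323 m^2


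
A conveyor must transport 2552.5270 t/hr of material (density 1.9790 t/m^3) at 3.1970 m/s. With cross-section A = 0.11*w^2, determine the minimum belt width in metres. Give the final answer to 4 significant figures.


A_req = 2552.5270 / (3.1970 * 1.9790 * 3600) = 0.112067 m^2
w = sqrt(0.112067 / 0.11)
w = 1.009 m


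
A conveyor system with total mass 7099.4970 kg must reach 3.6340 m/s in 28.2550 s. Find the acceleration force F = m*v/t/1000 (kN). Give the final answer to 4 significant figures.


F = 7099.4970 * 3.6340 / 28.2550 / 1000
F = 0.9131 kN


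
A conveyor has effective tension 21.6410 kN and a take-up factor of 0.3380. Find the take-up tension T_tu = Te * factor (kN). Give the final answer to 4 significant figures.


T_tu = 21.6410 * 0.3380
T_tu = 7.315 kN


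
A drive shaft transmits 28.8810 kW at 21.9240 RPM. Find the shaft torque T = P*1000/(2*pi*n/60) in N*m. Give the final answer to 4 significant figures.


omega = 2*pi*21.9240/60 = 2.29588 rad/s
T = 28.8810*1000 / 2.29588
T = 12580 N*m


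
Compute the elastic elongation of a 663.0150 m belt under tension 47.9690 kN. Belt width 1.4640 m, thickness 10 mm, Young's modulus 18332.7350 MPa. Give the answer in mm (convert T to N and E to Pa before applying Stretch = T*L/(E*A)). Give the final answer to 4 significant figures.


A = 1.4640 * 0.01 = 0.01464 m^2
Stretch = 47.9690*1000 * 663.0150 / (18332.7350e6 * 0.01464) * 1000
Stretch = 118.5 mm


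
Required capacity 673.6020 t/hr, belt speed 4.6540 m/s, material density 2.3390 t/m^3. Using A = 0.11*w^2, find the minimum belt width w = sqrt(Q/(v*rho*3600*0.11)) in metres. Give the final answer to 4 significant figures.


A_req = 673.6020 / (4.6540 * 2.3390 * 3600) = 0.0171887 m^2
w = sqrt(0.0171887 / 0.11)
w = 0.3953 m


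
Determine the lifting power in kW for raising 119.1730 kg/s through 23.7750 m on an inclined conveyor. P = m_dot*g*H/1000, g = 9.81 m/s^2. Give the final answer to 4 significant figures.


P = 119.1730 * 9.81 * 23.7750 / 1000
P = 27.80 kW


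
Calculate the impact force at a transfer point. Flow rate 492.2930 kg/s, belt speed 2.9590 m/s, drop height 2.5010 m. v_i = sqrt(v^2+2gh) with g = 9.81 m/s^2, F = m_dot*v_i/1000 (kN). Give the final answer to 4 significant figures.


v_i = sqrt(2.9590^2 + 2*9.81*2.5010) = 7.60429 m/s
F = 492.2930 * 7.60429 / 1000
F = 3.744 kN


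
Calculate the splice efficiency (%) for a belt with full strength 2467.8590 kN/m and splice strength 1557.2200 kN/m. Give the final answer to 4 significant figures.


Eff = 1557.2200 / 2467.8590 * 100
Eff = 63.10 %


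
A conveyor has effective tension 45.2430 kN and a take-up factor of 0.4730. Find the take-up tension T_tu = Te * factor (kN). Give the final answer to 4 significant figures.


T_tu = 45.2430 * 0.4730
T_tu = 21.40 kN


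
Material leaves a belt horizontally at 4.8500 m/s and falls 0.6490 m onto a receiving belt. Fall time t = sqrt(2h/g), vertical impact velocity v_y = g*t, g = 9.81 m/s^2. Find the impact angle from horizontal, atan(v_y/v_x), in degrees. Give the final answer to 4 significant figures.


t = sqrt(2*0.6490/9.81) = 0.36375 s
v_y = 9.81 * 0.36375 = 3.56839 m/s
angle = atan(3.56839 / 4.8500) = 36.34 deg


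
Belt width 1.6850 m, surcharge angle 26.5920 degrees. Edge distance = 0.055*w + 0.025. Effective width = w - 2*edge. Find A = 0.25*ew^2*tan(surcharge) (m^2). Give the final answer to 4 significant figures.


edge = 0.055*1.6850 + 0.025 = 0.117675 m
ew = 1.6850 - 2*0.117675 = 1.44965 m
A = 0.25 * 1.44965^2 * tan(26.5920 deg)
A = 0.2630 m^2


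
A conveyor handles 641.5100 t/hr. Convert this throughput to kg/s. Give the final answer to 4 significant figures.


m_dot = 641.5100 * 1000 / 3600
m_dot = 178.2 kg/s


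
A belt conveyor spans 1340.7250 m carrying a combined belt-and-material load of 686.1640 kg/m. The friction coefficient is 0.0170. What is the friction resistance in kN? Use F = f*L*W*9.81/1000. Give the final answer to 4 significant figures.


F = 0.0170 * 1340.7250 * 686.1640 * 9.81 / 1000
F = 153.4 kN


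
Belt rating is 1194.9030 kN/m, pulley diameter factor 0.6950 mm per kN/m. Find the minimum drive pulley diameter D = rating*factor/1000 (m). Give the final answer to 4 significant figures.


D = 1194.9030 * 0.6950 / 1000
D = 0.8305 m


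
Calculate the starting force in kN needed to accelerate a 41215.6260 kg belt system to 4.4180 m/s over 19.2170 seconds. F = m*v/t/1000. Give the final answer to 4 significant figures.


F = 41215.6260 * 4.4180 / 19.2170 / 1000
F = 9.475 kN


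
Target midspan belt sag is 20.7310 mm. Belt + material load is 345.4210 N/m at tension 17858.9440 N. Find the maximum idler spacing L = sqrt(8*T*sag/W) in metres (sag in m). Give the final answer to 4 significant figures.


sag = 20.7310/1000 = 0.020731 m
L = sqrt(8 * 17858.9440 * 0.020731 / 345.4210)
L = 2.928 m


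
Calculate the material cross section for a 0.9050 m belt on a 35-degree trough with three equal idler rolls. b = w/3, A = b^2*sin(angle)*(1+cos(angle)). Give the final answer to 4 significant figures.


b = 0.9050/3 = 0.301667 m
A = 0.301667^2 * sin(35 deg) * (1 + cos(35 deg))
A = 0.09495 m^2


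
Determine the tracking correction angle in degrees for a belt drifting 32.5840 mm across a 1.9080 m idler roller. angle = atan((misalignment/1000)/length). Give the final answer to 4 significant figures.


misalign_m = 32.5840 / 1000 = 0.032584 m
angle = atan(0.032584 / 1.9080)
angle = 0.9784 deg


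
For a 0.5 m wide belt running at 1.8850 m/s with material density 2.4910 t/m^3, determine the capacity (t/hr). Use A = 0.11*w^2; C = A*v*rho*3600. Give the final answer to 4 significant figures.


A = 0.11 * 0.5^2 = 0.0275 m^2
C = 0.0275 * 1.8850 * 2.4910 * 3600
C = 464.9 t/hr


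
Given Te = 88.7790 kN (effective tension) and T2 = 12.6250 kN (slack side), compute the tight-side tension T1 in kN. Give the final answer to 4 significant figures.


T1 = Te + T2 = 88.7790 + 12.6250
T1 = 101.4 kN


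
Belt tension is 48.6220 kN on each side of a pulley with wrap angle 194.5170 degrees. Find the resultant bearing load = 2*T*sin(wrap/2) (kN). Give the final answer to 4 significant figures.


F = 2 * 48.6220 * sin(194.5170/2 deg)
F = 96.46 kN


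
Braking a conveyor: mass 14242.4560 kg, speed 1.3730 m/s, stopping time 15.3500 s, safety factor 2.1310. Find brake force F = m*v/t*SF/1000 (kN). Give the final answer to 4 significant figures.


F = 14242.4560 * 1.3730 / 15.3500 * 2.1310 / 1000
F = 2.715 kN


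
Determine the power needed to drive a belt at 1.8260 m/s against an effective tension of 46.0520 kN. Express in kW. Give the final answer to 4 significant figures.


P = Te * v = 46.0520 * 1.8260
P = 84.09 kW


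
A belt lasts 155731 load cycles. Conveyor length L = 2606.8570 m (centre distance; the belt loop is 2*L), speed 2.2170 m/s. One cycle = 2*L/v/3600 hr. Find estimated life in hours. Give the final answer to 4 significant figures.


cycle_time = 2 * 2606.8570 / 2.2170 / 3600 = 0.653249 hr
life = 155731 * 0.653249 = 101700 hours


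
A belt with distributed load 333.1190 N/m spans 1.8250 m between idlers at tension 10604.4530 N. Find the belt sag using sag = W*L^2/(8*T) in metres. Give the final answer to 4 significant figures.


sag = 333.1190 * 1.8250^2 / (8 * 10604.4530)
sag = 0.01308 m


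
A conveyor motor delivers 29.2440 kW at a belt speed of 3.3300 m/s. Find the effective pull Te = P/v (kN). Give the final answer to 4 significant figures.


Te = P / v = 29.2440 / 3.3300
Te = 8.782 kN


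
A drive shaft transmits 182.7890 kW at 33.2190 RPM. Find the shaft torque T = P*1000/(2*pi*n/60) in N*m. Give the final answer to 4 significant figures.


omega = 2*pi*33.2190/60 = 3.47869 rad/s
T = 182.7890*1000 / 3.47869
T = 52550 N*m


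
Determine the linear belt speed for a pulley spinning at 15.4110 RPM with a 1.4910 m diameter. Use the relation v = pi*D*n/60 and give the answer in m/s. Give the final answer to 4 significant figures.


v = pi * 1.4910 * 15.4110 / 60
v = 1.203 m/s


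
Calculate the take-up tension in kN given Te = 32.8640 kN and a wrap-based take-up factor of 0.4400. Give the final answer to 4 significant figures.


T_tu = 32.8640 * 0.4400
T_tu = 14.46 kN


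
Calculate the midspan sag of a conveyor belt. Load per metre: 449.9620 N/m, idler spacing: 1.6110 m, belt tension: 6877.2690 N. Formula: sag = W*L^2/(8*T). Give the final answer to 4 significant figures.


sag = 449.9620 * 1.6110^2 / (8 * 6877.2690)
sag = 0.02123 m


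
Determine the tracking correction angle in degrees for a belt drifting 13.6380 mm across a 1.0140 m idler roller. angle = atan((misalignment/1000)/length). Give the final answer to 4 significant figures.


misalign_m = 13.6380 / 1000 = 0.013638 m
angle = atan(0.013638 / 1.0140)
angle = 0.7706 deg


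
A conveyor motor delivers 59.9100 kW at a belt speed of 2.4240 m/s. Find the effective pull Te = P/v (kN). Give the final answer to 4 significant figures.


Te = P / v = 59.9100 / 2.4240
Te = 24.72 kN


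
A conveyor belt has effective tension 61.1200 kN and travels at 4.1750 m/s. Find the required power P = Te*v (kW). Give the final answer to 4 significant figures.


P = Te * v = 61.1200 * 4.1750
P = 255.2 kW


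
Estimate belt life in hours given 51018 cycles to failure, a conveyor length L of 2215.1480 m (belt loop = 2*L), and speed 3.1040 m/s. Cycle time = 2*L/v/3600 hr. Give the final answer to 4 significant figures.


cycle_time = 2 * 2215.1480 / 3.1040 / 3600 = 0.396468 hr
life = 51018 * 0.396468 = 20230 hours


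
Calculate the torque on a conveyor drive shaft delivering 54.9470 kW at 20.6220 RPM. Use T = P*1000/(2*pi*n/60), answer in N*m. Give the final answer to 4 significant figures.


omega = 2*pi*20.6220/60 = 2.15953 rad/s
T = 54.9470*1000 / 2.15953
T = 25440 N*m


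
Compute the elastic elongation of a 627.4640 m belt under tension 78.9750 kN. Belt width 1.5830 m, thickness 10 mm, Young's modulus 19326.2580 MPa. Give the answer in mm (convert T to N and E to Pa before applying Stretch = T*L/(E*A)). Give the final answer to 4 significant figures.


A = 1.5830 * 0.01 = 0.01583 m^2
Stretch = 78.9750*1000 * 627.4640 / (19326.2580e6 * 0.01583) * 1000
Stretch = 162.0 mm


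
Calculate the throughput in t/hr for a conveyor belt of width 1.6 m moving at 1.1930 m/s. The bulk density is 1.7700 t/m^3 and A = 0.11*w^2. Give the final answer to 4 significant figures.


A = 0.11 * 1.6^2 = 0.2816 m^2
C = 0.2816 * 1.1930 * 1.7700 * 3600
C = 2141 t/hr


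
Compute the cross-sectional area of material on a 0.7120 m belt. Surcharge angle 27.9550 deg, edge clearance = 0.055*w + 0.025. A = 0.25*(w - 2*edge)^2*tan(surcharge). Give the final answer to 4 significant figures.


edge = 0.055*0.7120 + 0.025 = 0.06416 m
ew = 0.7120 - 2*0.06416 = 0.58368 m
A = 0.25 * 0.58368^2 * tan(27.9550 deg)
A = 0.04520 m^2


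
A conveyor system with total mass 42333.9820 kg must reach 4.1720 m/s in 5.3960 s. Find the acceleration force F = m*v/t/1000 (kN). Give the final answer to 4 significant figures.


F = 42333.9820 * 4.1720 / 5.3960 / 1000
F = 32.73 kN


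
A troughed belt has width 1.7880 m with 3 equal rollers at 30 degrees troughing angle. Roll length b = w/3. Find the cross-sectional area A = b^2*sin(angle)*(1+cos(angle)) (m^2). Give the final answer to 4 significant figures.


b = 1.7880/3 = 0.596 m
A = 0.596^2 * sin(30 deg) * (1 + cos(30 deg))
A = 0.3314 m^2


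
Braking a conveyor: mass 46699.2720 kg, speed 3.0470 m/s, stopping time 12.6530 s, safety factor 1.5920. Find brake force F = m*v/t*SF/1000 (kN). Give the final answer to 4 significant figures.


F = 46699.2720 * 3.0470 / 12.6530 * 1.5920 / 1000
F = 17.90 kN


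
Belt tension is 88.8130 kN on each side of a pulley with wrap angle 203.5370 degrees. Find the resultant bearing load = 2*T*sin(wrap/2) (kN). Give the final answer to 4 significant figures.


F = 2 * 88.8130 * sin(203.5370/2 deg)
F = 173.9 kN


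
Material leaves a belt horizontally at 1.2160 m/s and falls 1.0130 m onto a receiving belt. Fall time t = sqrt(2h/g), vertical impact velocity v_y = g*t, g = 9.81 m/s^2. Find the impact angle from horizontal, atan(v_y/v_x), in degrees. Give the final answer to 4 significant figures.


t = sqrt(2*1.0130/9.81) = 0.454449 s
v_y = 9.81 * 0.454449 = 4.45814 m/s
angle = atan(4.45814 / 1.2160) = 74.74 deg


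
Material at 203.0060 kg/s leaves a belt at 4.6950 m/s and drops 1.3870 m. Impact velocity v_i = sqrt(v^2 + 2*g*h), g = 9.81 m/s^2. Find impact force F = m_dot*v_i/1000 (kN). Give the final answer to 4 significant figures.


v_i = sqrt(4.6950^2 + 2*9.81*1.3870) = 7.01826 m/s
F = 203.0060 * 7.01826 / 1000
F = 1.425 kN


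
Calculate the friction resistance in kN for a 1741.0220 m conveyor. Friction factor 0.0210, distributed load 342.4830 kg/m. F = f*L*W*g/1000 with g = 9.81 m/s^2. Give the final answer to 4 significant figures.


F = 0.0210 * 1741.0220 * 342.4830 * 9.81 / 1000
F = 122.8 kN


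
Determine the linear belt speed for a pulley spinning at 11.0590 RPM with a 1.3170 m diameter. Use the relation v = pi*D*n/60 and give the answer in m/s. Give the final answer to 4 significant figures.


v = pi * 1.3170 * 11.0590 / 60
v = 0.7626 m/s


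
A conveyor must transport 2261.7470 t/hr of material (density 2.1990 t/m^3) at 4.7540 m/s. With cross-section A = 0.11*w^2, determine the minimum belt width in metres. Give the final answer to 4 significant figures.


A_req = 2261.7470 / (4.7540 * 2.1990 * 3600) = 0.0600976 m^2
w = sqrt(0.0600976 / 0.11)
w = 0.7391 m


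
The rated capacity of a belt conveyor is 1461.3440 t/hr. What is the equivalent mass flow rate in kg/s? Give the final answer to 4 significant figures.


m_dot = 1461.3440 * 1000 / 3600
m_dot = 405.9 kg/s


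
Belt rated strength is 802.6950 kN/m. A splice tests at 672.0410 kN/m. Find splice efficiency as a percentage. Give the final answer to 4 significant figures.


Eff = 672.0410 / 802.6950 * 100
Eff = 83.72 %


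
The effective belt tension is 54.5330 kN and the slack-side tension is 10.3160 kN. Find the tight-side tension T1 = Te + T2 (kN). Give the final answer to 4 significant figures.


T1 = Te + T2 = 54.5330 + 10.3160
T1 = 64.85 kN


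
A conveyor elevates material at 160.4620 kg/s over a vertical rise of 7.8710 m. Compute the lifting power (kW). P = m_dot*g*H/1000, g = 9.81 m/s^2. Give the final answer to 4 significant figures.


P = 160.4620 * 9.81 * 7.8710 / 1000
P = 12.39 kW


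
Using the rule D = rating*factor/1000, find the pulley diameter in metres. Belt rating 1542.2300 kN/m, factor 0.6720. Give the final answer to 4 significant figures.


D = 1542.2300 * 0.6720 / 1000
D = 1.036 m


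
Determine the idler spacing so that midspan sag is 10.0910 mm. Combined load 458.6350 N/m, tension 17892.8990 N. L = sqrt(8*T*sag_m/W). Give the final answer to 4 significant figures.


sag = 10.0910/1000 = 0.010091 m
L = sqrt(8 * 17892.8990 * 0.010091 / 458.6350)
L = 1.775 m


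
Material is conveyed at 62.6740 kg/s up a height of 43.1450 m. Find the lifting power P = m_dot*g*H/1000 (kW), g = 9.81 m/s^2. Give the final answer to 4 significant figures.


P = 62.6740 * 9.81 * 43.1450 / 1000
P = 26.53 kW


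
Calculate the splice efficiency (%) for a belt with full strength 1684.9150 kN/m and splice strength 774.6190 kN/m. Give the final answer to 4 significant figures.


Eff = 774.6190 / 1684.9150 * 100
Eff = 45.97 %


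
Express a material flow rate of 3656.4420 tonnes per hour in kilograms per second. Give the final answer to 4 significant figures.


m_dot = 3656.4420 * 1000 / 3600
m_dot = 1016 kg/s


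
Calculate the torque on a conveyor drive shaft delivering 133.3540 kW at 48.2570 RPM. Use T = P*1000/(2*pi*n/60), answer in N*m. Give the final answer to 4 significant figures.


omega = 2*pi*48.2570/60 = 5.05346 rad/s
T = 133.3540*1000 / 5.05346
T = 26390 N*m


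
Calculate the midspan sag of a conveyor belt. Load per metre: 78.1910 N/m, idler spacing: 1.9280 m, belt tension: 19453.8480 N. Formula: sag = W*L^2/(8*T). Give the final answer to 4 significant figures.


sag = 78.1910 * 1.9280^2 / (8 * 19453.8480)
sag = 0.001868 m


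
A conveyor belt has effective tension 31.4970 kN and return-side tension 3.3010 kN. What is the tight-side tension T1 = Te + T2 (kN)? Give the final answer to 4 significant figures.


T1 = Te + T2 = 31.4970 + 3.3010
T1 = 34.80 kN


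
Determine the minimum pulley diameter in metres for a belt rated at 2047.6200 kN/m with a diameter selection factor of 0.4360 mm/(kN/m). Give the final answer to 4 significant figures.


D = 2047.6200 * 0.4360 / 1000
D = 0.8928 m


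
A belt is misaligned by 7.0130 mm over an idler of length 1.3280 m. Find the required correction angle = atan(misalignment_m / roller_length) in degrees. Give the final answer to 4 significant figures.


misalign_m = 7.0130 / 1000 = 0.007013 m
angle = atan(0.007013 / 1.3280)
angle = 0.3026 deg


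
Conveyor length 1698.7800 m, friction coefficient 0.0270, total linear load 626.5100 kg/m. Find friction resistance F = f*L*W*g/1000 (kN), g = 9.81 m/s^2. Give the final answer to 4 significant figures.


F = 0.0270 * 1698.7800 * 626.5100 * 9.81 / 1000
F = 281.9 kN


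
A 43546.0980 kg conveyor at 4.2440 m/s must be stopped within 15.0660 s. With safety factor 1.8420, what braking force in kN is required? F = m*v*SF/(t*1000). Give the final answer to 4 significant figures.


F = 43546.0980 * 4.2440 / 15.0660 * 1.8420 / 1000
F = 22.60 kN


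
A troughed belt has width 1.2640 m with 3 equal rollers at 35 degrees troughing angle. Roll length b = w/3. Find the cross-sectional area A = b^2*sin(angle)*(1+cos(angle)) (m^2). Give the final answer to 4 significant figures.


b = 1.2640/3 = 0.421333 m
A = 0.421333^2 * sin(35 deg) * (1 + cos(35 deg))
A = 0.1852 m^2


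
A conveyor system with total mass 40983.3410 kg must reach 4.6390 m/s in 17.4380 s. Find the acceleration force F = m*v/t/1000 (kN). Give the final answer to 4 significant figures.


F = 40983.3410 * 4.6390 / 17.4380 / 1000
F = 10.90 kN


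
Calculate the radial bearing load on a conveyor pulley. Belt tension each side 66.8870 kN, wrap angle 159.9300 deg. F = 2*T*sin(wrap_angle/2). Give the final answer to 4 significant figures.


F = 2 * 66.8870 * sin(159.9300/2 deg)
F = 131.7 kN


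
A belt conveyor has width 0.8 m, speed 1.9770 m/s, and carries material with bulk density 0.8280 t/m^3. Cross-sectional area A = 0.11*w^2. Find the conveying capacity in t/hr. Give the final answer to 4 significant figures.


A = 0.11 * 0.8^2 = 0.0704 m^2
C = 0.0704 * 1.9770 * 0.8280 * 3600
C = 414.9 t/hr


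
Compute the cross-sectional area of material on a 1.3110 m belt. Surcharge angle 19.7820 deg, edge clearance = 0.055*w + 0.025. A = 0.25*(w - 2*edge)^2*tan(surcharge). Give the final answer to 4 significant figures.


edge = 0.055*1.3110 + 0.025 = 0.097105 m
ew = 1.3110 - 2*0.097105 = 1.11679 m
A = 0.25 * 1.11679^2 * tan(19.7820 deg)
A = 0.1121 m^2


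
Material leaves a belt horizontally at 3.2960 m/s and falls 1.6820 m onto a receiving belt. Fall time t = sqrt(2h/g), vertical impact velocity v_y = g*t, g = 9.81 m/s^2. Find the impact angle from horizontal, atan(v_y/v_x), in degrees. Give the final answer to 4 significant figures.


t = sqrt(2*1.6820/9.81) = 0.58559 s
v_y = 9.81 * 0.58559 = 5.74464 m/s
angle = atan(5.74464 / 3.2960) = 60.15 deg


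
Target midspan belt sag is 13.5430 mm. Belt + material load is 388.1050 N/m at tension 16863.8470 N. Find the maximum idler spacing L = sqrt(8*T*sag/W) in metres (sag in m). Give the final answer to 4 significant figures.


sag = 13.5430/1000 = 0.013543 m
L = sqrt(8 * 16863.8470 * 0.013543 / 388.1050)
L = 2.170 m


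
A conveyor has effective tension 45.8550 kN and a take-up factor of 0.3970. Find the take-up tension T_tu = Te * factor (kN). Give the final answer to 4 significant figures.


T_tu = 45.8550 * 0.3970
T_tu = 18.20 kN


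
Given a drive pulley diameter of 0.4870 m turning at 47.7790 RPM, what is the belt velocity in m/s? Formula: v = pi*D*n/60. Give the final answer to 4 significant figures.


v = pi * 0.4870 * 47.7790 / 60
v = 1.218 m/s


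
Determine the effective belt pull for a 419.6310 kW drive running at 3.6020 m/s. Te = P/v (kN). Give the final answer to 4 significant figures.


Te = P / v = 419.6310 / 3.6020
Te = 116.5 kN


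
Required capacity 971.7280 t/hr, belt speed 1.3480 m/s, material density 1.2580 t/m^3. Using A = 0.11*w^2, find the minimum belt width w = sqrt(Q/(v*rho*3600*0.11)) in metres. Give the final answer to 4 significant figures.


A_req = 971.7280 / (1.3480 * 1.2580 * 3600) = 0.159174 m^2
w = sqrt(0.159174 / 0.11)
w = 1.203 m


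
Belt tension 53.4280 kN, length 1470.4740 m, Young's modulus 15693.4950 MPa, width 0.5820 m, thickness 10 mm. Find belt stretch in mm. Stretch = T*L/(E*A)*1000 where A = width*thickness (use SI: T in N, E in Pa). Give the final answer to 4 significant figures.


A = 0.5820 * 0.01 = 0.00582 m^2
Stretch = 53.4280*1000 * 1470.4740 / (15693.4950e6 * 0.00582) * 1000
Stretch = 860.2 mm


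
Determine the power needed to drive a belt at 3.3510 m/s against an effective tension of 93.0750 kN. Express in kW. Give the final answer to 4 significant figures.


P = Te * v = 93.0750 * 3.3510
P = 311.9 kW


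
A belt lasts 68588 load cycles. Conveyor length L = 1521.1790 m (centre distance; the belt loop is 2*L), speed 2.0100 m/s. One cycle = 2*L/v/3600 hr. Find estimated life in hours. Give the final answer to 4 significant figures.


cycle_time = 2 * 1521.1790 / 2.0100 / 3600 = 0.420447 hr
life = 68588 * 0.420447 = 28840 hours


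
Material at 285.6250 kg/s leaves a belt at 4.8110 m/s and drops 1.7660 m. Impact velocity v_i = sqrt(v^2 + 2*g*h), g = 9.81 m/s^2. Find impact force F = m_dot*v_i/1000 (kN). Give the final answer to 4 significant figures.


v_i = sqrt(4.8110^2 + 2*9.81*1.7660) = 7.60228 m/s
F = 285.6250 * 7.60228 / 1000
F = 2.171 kN


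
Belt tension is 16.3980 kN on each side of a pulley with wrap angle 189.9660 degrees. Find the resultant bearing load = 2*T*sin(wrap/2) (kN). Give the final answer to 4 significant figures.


F = 2 * 16.3980 * sin(189.9660/2 deg)
F = 32.67 kN


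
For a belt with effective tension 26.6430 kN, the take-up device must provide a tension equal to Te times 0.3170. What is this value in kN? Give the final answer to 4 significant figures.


T_tu = 26.6430 * 0.3170
T_tu = 8.446 kN


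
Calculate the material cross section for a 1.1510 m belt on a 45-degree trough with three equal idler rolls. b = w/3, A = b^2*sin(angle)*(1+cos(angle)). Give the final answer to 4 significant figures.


b = 1.1510/3 = 0.383667 m
A = 0.383667^2 * sin(45 deg) * (1 + cos(45 deg))
A = 0.1777 m^2


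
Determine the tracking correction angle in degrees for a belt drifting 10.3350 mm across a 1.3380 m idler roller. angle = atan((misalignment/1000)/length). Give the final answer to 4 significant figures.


misalign_m = 10.3350 / 1000 = 0.010335 m
angle = atan(0.010335 / 1.3380)
angle = 0.4426 deg


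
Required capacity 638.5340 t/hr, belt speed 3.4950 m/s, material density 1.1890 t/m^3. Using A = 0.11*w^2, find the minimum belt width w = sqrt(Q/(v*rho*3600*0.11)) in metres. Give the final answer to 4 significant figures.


A_req = 638.5340 / (3.4950 * 1.1890 * 3600) = 0.0426828 m^2
w = sqrt(0.0426828 / 0.11)
w = 0.6229 m


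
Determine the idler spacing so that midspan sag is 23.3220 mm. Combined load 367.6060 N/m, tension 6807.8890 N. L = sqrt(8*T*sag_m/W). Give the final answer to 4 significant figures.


sag = 23.3220/1000 = 0.023322 m
L = sqrt(8 * 6807.8890 * 0.023322 / 367.6060)
L = 1.859 m


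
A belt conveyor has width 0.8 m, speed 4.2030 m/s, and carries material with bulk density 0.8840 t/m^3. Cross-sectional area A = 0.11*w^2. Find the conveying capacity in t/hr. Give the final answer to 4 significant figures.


A = 0.11 * 0.8^2 = 0.0704 m^2
C = 0.0704 * 4.2030 * 0.8840 * 3600
C = 941.6 t/hr


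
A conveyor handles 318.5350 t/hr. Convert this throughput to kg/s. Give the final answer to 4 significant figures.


m_dot = 318.5350 * 1000 / 3600
m_dot = 88.48 kg/s


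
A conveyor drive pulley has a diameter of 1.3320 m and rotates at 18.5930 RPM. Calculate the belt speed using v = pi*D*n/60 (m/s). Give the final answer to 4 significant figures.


v = pi * 1.3320 * 18.5930 / 60
v = 1.297 m/s


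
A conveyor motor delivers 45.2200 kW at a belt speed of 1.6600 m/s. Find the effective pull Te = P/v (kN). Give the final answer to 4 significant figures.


Te = P / v = 45.2200 / 1.6600
Te = 27.24 kN


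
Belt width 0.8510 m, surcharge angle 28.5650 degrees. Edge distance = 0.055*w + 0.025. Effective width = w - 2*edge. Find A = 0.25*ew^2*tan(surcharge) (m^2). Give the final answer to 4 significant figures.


edge = 0.055*0.8510 + 0.025 = 0.071805 m
ew = 0.8510 - 2*0.071805 = 0.70739 m
A = 0.25 * 0.70739^2 * tan(28.5650 deg)
A = 0.06811 m^2


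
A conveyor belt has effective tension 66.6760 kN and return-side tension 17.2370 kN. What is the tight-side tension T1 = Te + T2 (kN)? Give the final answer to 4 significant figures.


T1 = Te + T2 = 66.6760 + 17.2370
T1 = 83.91 kN


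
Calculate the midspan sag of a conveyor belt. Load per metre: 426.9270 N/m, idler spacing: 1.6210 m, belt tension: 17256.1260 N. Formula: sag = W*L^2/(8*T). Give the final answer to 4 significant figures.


sag = 426.9270 * 1.6210^2 / (8 * 17256.1260)
sag = 0.008126 m


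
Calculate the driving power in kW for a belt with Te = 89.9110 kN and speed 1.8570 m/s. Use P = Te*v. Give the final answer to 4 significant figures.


P = Te * v = 89.9110 * 1.8570
P = 167.0 kW


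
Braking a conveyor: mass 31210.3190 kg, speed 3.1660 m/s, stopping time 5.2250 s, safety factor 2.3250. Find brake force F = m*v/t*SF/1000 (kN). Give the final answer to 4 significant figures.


F = 31210.3190 * 3.1660 / 5.2250 * 2.3250 / 1000
F = 43.97 kN


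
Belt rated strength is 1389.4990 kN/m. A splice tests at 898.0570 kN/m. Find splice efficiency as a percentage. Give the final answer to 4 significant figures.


Eff = 898.0570 / 1389.4990 * 100
Eff = 64.63 %


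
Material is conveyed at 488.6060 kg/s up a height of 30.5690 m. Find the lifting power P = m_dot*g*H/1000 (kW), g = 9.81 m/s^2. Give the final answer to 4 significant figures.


P = 488.6060 * 9.81 * 30.5690 / 1000
P = 146.5 kW


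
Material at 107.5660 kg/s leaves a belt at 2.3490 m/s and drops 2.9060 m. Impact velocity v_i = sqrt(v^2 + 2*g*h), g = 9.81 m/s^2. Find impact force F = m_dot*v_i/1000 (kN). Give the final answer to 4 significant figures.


v_i = sqrt(2.3490^2 + 2*9.81*2.9060) = 7.90781 m/s
F = 107.5660 * 7.90781 / 1000
F = 0.8506 kN


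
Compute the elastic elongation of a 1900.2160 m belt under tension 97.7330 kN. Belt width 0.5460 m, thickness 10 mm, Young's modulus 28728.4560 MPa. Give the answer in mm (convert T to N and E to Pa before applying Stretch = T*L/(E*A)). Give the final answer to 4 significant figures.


A = 0.5460 * 0.01 = 0.00546 m^2
Stretch = 97.7330*1000 * 1900.2160 / (28728.4560e6 * 0.00546) * 1000
Stretch = 1184 mm


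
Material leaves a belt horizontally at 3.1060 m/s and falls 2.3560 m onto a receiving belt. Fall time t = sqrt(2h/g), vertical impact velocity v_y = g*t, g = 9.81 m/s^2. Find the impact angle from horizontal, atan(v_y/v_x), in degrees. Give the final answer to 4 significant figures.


t = sqrt(2*2.3560/9.81) = 0.693056 s
v_y = 9.81 * 0.693056 = 6.79888 m/s
angle = atan(6.79888 / 3.1060) = 65.45 deg


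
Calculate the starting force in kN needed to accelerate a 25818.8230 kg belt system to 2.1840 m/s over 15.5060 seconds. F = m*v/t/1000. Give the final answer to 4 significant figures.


F = 25818.8230 * 2.1840 / 15.5060 / 1000
F = 3.637 kN


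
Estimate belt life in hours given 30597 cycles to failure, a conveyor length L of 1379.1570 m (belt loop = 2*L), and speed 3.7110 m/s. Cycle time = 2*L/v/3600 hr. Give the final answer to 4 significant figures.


cycle_time = 2 * 1379.1570 / 3.7110 / 3600 = 0.206467 hr
life = 30597 * 0.206467 = 6317 hours


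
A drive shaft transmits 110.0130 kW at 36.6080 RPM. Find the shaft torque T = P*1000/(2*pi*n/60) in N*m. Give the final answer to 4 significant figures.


omega = 2*pi*36.6080/60 = 3.83358 rad/s
T = 110.0130*1000 / 3.83358
T = 28700 N*m


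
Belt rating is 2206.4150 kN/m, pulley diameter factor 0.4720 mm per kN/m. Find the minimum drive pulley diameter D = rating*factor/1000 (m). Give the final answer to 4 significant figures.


D = 2206.4150 * 0.4720 / 1000
D = 1.041 m


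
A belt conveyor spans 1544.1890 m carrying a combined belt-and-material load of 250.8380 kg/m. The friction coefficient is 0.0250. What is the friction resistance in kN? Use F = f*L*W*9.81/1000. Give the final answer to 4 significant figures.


F = 0.0250 * 1544.1890 * 250.8380 * 9.81 / 1000
F = 95.00 kN


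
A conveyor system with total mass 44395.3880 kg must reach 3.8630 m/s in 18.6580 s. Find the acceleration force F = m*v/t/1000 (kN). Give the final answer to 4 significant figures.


F = 44395.3880 * 3.8630 / 18.6580 / 1000
F = 9.192 kN


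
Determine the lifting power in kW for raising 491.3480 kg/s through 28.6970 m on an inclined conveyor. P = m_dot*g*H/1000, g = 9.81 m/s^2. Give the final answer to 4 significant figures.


P = 491.3480 * 9.81 * 28.6970 / 1000
P = 138.3 kW


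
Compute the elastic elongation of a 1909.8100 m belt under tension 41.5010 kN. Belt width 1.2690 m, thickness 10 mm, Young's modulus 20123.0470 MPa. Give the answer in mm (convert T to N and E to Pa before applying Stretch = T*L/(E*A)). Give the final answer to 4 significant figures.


A = 1.2690 * 0.01 = 0.01269 m^2
Stretch = 41.5010*1000 * 1909.8100 / (20123.0470e6 * 0.01269) * 1000
Stretch = 310.4 mm


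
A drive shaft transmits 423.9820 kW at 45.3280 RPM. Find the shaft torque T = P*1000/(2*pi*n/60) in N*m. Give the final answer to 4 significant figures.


omega = 2*pi*45.3280/60 = 4.74674 rad/s
T = 423.9820*1000 / 4.74674
T = 89320 N*m


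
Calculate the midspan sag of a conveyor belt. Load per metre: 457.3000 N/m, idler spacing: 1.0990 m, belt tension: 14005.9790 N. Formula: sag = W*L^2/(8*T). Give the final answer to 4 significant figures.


sag = 457.3000 * 1.0990^2 / (8 * 14005.9790)
sag = 0.004929 m


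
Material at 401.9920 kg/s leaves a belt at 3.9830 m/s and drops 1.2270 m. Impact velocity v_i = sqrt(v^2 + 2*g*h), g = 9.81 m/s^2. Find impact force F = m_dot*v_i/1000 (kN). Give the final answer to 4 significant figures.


v_i = sqrt(3.9830^2 + 2*9.81*1.2270) = 6.31965 m/s
F = 401.9920 * 6.31965 / 1000
F = 2.540 kN


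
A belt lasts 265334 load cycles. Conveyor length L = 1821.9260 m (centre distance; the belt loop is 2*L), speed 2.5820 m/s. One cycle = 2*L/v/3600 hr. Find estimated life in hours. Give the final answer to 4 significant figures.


cycle_time = 2 * 1821.9260 / 2.5820 / 3600 = 0.392014 hr
life = 265334 * 0.392014 = 104000 hours


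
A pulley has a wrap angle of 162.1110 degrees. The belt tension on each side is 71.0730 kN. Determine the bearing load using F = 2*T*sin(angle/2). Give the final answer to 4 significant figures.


F = 2 * 71.0730 * sin(162.1110/2 deg)
F = 140.4 kN


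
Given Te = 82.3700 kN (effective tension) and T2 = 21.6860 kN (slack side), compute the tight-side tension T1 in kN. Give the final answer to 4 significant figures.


T1 = Te + T2 = 82.3700 + 21.6860
T1 = 104.1 kN


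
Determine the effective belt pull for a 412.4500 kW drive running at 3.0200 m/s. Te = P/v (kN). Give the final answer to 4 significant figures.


Te = P / v = 412.4500 / 3.0200
Te = 136.6 kN


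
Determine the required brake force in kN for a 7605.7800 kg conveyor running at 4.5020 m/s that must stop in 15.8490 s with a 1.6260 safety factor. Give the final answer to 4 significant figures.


F = 7605.7800 * 4.5020 / 15.8490 * 1.6260 / 1000
F = 3.513 kN


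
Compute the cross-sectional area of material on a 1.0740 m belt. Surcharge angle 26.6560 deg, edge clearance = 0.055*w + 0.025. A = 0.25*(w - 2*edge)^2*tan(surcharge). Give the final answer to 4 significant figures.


edge = 0.055*1.0740 + 0.025 = 0.08407 m
ew = 1.0740 - 2*0.08407 = 0.90586 m
A = 0.25 * 0.90586^2 * tan(26.6560 deg)
A = 0.1030 m^2


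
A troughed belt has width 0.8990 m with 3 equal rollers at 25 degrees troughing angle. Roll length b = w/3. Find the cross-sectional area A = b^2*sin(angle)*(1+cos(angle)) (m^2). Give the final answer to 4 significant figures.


b = 0.8990/3 = 0.299667 m
A = 0.299667^2 * sin(25 deg) * (1 + cos(25 deg))
A = 0.07235 m^2


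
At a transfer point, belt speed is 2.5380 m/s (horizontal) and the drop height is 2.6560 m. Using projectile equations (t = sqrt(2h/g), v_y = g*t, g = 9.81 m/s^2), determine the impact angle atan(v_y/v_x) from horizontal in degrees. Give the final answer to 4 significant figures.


t = sqrt(2*2.6560/9.81) = 0.735859 s
v_y = 9.81 * 0.735859 = 7.21878 m/s
angle = atan(7.21878 / 2.5380) = 70.63 deg


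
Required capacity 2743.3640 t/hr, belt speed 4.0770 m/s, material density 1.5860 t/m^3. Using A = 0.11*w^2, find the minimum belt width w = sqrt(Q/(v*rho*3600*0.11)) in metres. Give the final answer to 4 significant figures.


A_req = 2743.3640 / (4.0770 * 1.5860 * 3600) = 0.117852 m^2
w = sqrt(0.117852 / 0.11)
w = 1.035 m


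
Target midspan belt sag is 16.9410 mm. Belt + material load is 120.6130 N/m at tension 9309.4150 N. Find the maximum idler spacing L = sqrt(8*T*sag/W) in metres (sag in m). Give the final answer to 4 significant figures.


sag = 16.9410/1000 = 0.016941 m
L = sqrt(8 * 9309.4150 * 0.016941 / 120.6130)
L = 3.234 m


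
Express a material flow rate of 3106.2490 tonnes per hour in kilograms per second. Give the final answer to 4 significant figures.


m_dot = 3106.2490 * 1000 / 3600
m_dot = 862.8 kg/s


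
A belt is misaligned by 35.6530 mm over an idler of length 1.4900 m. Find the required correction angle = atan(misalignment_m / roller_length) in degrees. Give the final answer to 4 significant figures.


misalign_m = 35.6530 / 1000 = 0.035653 m
angle = atan(0.035653 / 1.4900)
angle = 1.371 deg


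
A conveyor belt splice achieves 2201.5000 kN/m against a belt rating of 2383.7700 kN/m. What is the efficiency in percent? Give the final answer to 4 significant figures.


Eff = 2201.5000 / 2383.7700 * 100
Eff = 92.35 %


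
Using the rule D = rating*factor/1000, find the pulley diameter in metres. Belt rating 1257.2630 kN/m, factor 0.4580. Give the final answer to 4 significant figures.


D = 1257.2630 * 0.4580 / 1000
D = 0.5758 m


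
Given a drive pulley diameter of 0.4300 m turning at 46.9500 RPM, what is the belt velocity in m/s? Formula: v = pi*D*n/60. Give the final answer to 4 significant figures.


v = pi * 0.4300 * 46.9500 / 60
v = 1.057 m/s


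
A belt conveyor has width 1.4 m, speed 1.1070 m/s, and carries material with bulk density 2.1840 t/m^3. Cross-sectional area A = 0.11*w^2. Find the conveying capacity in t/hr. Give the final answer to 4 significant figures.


A = 0.11 * 1.4^2 = 0.2156 m^2
C = 0.2156 * 1.1070 * 2.1840 * 3600
C = 1877 t/hr


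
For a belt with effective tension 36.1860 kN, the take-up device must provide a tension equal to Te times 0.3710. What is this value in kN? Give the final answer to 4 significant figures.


T_tu = 36.1860 * 0.3710
T_tu = 13.43 kN


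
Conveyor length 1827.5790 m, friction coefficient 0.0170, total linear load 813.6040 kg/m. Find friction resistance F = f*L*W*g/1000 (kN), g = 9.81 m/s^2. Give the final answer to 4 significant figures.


F = 0.0170 * 1827.5790 * 813.6040 * 9.81 / 1000
F = 248.0 kN


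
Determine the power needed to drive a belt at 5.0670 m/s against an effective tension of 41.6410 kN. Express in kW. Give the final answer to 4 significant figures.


P = Te * v = 41.6410 * 5.0670
P = 211.0 kW


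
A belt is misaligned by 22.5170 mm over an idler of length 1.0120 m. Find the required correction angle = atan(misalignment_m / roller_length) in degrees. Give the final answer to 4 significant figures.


misalign_m = 22.5170 / 1000 = 0.022517 m
angle = atan(0.022517 / 1.0120)
angle = 1.275 deg


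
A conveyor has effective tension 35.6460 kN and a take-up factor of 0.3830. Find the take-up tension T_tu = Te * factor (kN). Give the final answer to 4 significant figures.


T_tu = 35.6460 * 0.3830
T_tu = 13.65 kN


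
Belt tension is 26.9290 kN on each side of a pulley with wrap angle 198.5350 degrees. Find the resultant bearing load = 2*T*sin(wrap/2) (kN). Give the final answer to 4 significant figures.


F = 2 * 26.9290 * sin(198.5350/2 deg)
F = 53.16 kN


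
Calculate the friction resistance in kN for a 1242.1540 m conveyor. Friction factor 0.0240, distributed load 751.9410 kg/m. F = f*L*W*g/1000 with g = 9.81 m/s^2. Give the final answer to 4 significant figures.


F = 0.0240 * 1242.1540 * 751.9410 * 9.81 / 1000
F = 219.9 kN


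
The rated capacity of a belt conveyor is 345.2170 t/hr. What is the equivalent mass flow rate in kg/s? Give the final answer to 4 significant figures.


m_dot = 345.2170 * 1000 / 3600
m_dot = 95.89 kg/s


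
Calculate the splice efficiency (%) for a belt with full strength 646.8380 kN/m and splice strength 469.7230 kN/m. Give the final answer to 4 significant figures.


Eff = 469.7230 / 646.8380 * 100
Eff = 72.62 %


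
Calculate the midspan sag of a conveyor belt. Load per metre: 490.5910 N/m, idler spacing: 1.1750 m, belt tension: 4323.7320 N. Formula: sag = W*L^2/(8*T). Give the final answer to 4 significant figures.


sag = 490.5910 * 1.1750^2 / (8 * 4323.7320)
sag = 0.01958 m


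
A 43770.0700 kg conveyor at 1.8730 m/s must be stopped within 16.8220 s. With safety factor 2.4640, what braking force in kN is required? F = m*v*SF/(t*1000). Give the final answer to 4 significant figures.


F = 43770.0700 * 1.8730 / 16.8220 * 2.4640 / 1000
F = 12.01 kN
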